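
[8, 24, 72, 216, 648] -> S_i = 8*3^i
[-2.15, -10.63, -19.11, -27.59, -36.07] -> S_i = -2.15 + -8.48*i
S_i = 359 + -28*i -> [359, 331, 303, 275, 247]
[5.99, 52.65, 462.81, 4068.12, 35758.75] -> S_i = 5.99*8.79^i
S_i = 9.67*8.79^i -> [9.67, 85.0, 747.14, 6567.39, 57727.4]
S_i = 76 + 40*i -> [76, 116, 156, 196, 236]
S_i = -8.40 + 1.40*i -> [-8.4, -7.0, -5.6, -4.2, -2.8]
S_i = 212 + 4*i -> [212, 216, 220, 224, 228]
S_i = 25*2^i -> [25, 50, 100, 200, 400]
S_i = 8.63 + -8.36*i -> [8.63, 0.27, -8.09, -16.45, -24.81]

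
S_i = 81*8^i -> [81, 648, 5184, 41472, 331776]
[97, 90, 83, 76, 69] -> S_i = 97 + -7*i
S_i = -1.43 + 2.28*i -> [-1.43, 0.85, 3.13, 5.41, 7.69]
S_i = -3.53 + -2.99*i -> [-3.53, -6.52, -9.51, -12.5, -15.49]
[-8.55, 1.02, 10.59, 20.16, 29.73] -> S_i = -8.55 + 9.57*i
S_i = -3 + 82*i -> [-3, 79, 161, 243, 325]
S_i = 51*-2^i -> [51, -102, 204, -408, 816]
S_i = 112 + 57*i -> [112, 169, 226, 283, 340]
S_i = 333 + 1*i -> [333, 334, 335, 336, 337]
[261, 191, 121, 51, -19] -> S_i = 261 + -70*i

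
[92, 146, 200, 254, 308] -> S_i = 92 + 54*i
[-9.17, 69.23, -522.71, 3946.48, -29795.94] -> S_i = -9.17*(-7.55)^i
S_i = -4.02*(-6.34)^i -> [-4.02, 25.49, -161.59, 1024.46, -6495.06]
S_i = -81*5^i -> [-81, -405, -2025, -10125, -50625]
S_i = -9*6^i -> [-9, -54, -324, -1944, -11664]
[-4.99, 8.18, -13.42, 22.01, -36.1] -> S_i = -4.99*(-1.64)^i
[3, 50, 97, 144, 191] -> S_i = 3 + 47*i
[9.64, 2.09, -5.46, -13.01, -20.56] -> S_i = 9.64 + -7.55*i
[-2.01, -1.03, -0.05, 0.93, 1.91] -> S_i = -2.01 + 0.98*i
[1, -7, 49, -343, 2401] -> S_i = 1*-7^i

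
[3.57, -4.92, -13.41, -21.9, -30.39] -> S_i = 3.57 + -8.49*i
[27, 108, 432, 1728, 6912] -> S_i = 27*4^i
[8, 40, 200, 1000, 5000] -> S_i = 8*5^i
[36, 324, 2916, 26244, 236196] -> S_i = 36*9^i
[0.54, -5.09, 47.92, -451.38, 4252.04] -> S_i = 0.54*(-9.42)^i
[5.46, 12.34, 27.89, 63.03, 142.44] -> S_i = 5.46*2.26^i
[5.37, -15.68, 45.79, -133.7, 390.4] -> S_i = 5.37*(-2.92)^i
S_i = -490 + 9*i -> [-490, -481, -472, -463, -454]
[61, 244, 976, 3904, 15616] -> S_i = 61*4^i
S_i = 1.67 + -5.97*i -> [1.67, -4.3, -10.27, -16.24, -22.21]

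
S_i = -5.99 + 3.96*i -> [-5.99, -2.03, 1.93, 5.89, 9.85]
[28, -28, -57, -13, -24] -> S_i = Random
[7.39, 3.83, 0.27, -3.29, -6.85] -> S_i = 7.39 + -3.56*i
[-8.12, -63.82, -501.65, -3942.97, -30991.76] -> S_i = -8.12*7.86^i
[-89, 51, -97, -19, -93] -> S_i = Random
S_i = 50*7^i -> [50, 350, 2450, 17150, 120050]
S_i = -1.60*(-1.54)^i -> [-1.6, 2.46, -3.79, 5.84, -9.0]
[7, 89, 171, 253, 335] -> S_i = 7 + 82*i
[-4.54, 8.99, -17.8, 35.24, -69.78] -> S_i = -4.54*(-1.98)^i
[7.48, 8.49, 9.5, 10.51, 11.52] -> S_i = 7.48 + 1.01*i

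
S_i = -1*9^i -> [-1, -9, -81, -729, -6561]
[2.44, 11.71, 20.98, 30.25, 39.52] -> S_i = 2.44 + 9.27*i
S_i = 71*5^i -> [71, 355, 1775, 8875, 44375]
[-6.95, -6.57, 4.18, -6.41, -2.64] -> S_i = Random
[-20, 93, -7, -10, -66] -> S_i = Random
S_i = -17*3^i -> [-17, -51, -153, -459, -1377]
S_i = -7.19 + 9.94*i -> [-7.19, 2.75, 12.69, 22.63, 32.57]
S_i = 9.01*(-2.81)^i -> [9.01, -25.32, 71.14, -199.91, 561.76]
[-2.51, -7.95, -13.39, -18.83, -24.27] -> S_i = -2.51 + -5.44*i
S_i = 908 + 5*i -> [908, 913, 918, 923, 928]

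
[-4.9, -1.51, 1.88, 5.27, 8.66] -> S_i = -4.90 + 3.39*i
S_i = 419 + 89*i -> [419, 508, 597, 686, 775]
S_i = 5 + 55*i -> [5, 60, 115, 170, 225]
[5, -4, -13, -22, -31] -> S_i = 5 + -9*i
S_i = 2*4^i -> [2, 8, 32, 128, 512]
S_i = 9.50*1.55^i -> [9.5, 14.72, 22.82, 35.38, 54.83]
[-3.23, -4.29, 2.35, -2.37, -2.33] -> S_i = Random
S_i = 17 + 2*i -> [17, 19, 21, 23, 25]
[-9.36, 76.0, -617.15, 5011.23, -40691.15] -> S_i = -9.36*(-8.12)^i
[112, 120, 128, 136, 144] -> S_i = 112 + 8*i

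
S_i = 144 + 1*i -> [144, 145, 146, 147, 148]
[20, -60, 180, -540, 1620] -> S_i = 20*-3^i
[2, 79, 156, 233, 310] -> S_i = 2 + 77*i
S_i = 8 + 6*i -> [8, 14, 20, 26, 32]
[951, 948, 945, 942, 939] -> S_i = 951 + -3*i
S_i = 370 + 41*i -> [370, 411, 452, 493, 534]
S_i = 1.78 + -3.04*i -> [1.78, -1.26, -4.3, -7.34, -10.38]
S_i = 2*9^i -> [2, 18, 162, 1458, 13122]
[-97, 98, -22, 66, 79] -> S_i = Random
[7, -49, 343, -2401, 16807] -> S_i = 7*-7^i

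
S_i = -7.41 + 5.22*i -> [-7.41, -2.19, 3.03, 8.25, 13.47]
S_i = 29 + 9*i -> [29, 38, 47, 56, 65]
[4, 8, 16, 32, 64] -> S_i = 4*2^i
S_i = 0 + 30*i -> [0, 30, 60, 90, 120]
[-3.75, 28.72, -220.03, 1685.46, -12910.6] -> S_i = -3.75*(-7.66)^i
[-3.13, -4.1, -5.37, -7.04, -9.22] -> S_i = -3.13*1.31^i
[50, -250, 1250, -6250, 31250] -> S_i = 50*-5^i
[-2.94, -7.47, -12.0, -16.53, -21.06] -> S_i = -2.94 + -4.53*i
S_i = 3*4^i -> [3, 12, 48, 192, 768]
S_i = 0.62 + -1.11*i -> [0.62, -0.49, -1.6, -2.71, -3.82]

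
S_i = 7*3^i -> [7, 21, 63, 189, 567]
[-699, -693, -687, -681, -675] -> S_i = -699 + 6*i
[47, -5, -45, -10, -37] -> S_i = Random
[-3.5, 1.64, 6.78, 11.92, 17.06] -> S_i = -3.50 + 5.14*i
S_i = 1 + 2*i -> [1, 3, 5, 7, 9]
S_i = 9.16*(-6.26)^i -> [9.16, -57.34, 358.96, -2247.08, 14066.72]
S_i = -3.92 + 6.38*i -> [-3.92, 2.46, 8.84, 15.22, 21.6]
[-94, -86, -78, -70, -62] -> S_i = -94 + 8*i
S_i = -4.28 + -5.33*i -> [-4.28, -9.61, -14.94, -20.27, -25.6]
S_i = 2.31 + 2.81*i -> [2.31, 5.12, 7.93, 10.74, 13.55]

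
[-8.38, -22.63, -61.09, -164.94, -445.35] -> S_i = -8.38*2.70^i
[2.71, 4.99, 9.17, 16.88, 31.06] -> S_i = 2.71*1.84^i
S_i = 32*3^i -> [32, 96, 288, 864, 2592]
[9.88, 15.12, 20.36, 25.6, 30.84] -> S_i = 9.88 + 5.24*i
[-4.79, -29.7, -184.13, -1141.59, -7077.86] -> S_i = -4.79*6.20^i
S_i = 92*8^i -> [92, 736, 5888, 47104, 376832]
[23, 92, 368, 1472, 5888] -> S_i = 23*4^i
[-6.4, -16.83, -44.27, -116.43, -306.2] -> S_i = -6.40*2.63^i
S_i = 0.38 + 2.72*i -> [0.38, 3.1, 5.82, 8.54, 11.26]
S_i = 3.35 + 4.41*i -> [3.35, 7.76, 12.17, 16.58, 20.99]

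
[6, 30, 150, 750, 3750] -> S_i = 6*5^i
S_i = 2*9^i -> [2, 18, 162, 1458, 13122]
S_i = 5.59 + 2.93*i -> [5.59, 8.52, 11.45, 14.38, 17.31]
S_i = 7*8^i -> [7, 56, 448, 3584, 28672]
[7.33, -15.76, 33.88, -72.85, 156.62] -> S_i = 7.33*(-2.15)^i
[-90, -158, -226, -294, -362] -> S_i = -90 + -68*i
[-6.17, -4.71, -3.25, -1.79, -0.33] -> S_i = -6.17 + 1.46*i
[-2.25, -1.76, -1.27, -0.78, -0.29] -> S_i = -2.25 + 0.49*i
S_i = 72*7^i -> [72, 504, 3528, 24696, 172872]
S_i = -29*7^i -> [-29, -203, -1421, -9947, -69629]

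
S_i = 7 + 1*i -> [7, 8, 9, 10, 11]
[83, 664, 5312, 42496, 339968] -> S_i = 83*8^i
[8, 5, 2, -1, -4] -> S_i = 8 + -3*i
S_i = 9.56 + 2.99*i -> [9.56, 12.55, 15.54, 18.53, 21.52]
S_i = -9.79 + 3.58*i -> [-9.79, -6.21, -2.63, 0.95, 4.53]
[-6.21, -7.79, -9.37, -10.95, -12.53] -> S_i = -6.21 + -1.58*i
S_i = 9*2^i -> [9, 18, 36, 72, 144]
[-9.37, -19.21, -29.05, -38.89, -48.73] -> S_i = -9.37 + -9.84*i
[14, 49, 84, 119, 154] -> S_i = 14 + 35*i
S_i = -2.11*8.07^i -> [-2.11, -17.03, -137.41, -1108.93, -8949.04]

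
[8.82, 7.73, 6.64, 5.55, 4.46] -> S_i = 8.82 + -1.09*i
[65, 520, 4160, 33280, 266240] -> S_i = 65*8^i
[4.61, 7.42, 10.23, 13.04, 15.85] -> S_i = 4.61 + 2.81*i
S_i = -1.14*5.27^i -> [-1.14, -6.01, -31.66, -166.85, -879.32]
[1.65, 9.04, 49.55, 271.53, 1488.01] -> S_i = 1.65*5.48^i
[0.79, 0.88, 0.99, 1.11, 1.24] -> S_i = 0.79*1.12^i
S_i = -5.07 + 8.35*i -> [-5.07, 3.28, 11.63, 19.98, 28.33]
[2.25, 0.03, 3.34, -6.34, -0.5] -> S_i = Random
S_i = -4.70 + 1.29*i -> [-4.7, -3.41, -2.12, -0.83, 0.46]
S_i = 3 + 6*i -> [3, 9, 15, 21, 27]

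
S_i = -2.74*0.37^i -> [-2.74, -1.01, -0.38, -0.14, -0.05]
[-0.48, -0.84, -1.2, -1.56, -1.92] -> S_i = -0.48 + -0.36*i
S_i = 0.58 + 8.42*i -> [0.58, 9.0, 17.42, 25.84, 34.26]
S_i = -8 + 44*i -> [-8, 36, 80, 124, 168]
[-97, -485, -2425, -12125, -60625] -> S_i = -97*5^i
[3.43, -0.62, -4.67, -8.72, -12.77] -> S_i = 3.43 + -4.05*i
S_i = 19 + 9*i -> [19, 28, 37, 46, 55]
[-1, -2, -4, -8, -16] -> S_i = -1*2^i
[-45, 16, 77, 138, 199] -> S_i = -45 + 61*i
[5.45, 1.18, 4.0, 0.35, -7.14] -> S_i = Random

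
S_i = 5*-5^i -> [5, -25, 125, -625, 3125]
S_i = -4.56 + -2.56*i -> [-4.56, -7.12, -9.68, -12.24, -14.8]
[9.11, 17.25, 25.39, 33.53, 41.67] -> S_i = 9.11 + 8.14*i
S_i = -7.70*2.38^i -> [-7.7, -18.33, -43.62, -103.81, -247.06]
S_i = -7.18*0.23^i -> [-7.18, -1.65, -0.38, -0.09, -0.02]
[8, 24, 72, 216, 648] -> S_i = 8*3^i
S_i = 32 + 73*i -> [32, 105, 178, 251, 324]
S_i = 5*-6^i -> [5, -30, 180, -1080, 6480]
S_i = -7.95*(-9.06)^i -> [-7.95, 72.03, -652.56, 5912.24, -53564.85]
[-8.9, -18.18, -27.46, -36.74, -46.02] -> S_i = -8.90 + -9.28*i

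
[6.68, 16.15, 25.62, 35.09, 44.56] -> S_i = 6.68 + 9.47*i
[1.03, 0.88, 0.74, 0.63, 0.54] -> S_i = 1.03*0.85^i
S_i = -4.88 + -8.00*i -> [-4.88, -12.88, -20.88, -28.88, -36.88]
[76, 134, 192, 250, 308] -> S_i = 76 + 58*i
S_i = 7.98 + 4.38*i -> [7.98, 12.36, 16.74, 21.12, 25.5]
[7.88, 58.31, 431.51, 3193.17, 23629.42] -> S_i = 7.88*7.40^i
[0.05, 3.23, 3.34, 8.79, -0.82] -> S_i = Random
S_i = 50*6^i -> [50, 300, 1800, 10800, 64800]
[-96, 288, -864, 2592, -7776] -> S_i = -96*-3^i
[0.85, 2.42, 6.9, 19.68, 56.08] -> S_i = 0.85*2.85^i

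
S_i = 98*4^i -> [98, 392, 1568, 6272, 25088]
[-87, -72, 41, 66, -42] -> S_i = Random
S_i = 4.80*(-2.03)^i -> [4.8, -9.74, 19.78, -40.15, 81.51]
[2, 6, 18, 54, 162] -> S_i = 2*3^i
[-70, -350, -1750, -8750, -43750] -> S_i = -70*5^i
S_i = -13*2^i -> [-13, -26, -52, -104, -208]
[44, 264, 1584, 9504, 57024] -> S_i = 44*6^i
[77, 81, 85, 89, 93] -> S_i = 77 + 4*i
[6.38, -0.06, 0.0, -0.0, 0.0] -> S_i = 6.38*(-0.01)^i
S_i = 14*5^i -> [14, 70, 350, 1750, 8750]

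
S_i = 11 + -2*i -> [11, 9, 7, 5, 3]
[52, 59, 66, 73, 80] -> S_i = 52 + 7*i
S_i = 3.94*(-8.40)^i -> [3.94, -33.1, 278.01, -2335.25, 19616.13]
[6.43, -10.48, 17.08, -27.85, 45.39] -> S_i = 6.43*(-1.63)^i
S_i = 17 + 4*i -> [17, 21, 25, 29, 33]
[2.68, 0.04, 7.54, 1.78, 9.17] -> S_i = Random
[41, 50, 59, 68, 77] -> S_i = 41 + 9*i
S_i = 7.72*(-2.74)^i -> [7.72, -21.15, 57.96, -158.81, 435.13]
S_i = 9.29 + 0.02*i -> [9.29, 9.31, 9.33, 9.35, 9.37]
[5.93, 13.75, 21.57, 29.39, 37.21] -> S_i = 5.93 + 7.82*i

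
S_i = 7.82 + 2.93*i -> [7.82, 10.75, 13.68, 16.61, 19.54]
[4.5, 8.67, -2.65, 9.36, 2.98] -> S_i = Random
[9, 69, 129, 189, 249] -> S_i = 9 + 60*i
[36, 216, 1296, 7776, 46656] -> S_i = 36*6^i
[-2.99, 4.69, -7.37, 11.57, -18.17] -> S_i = -2.99*(-1.57)^i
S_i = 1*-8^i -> [1, -8, 64, -512, 4096]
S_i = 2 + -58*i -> [2, -56, -114, -172, -230]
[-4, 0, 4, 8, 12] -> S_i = -4 + 4*i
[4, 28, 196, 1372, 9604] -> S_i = 4*7^i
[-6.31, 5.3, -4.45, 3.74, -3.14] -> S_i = -6.31*(-0.84)^i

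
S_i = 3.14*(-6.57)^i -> [3.14, -20.63, 135.54, -890.48, 5850.47]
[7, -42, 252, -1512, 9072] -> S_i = 7*-6^i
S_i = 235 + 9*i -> [235, 244, 253, 262, 271]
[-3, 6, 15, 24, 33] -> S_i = -3 + 9*i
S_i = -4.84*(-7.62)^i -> [-4.84, 36.88, -281.03, 2141.46, -16317.94]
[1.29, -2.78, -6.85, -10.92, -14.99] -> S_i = 1.29 + -4.07*i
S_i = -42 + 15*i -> [-42, -27, -12, 3, 18]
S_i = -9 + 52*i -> [-9, 43, 95, 147, 199]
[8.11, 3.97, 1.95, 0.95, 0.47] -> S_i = 8.11*0.49^i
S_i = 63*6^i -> [63, 378, 2268, 13608, 81648]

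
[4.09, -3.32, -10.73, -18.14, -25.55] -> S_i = 4.09 + -7.41*i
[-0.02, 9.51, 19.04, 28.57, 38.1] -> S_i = -0.02 + 9.53*i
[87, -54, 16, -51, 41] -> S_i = Random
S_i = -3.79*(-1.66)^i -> [-3.79, 6.29, -10.44, 17.34, -28.78]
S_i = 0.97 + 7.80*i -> [0.97, 8.77, 16.57, 24.37, 32.17]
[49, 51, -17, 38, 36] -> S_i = Random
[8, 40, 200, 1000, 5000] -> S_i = 8*5^i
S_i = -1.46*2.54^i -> [-1.46, -3.71, -9.42, -23.93, -60.77]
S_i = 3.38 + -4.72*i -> [3.38, -1.34, -6.06, -10.78, -15.5]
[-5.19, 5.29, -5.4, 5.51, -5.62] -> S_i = -5.19*(-1.02)^i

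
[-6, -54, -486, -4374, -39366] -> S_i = -6*9^i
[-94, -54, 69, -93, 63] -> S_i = Random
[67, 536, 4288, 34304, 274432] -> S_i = 67*8^i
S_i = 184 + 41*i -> [184, 225, 266, 307, 348]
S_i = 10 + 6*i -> [10, 16, 22, 28, 34]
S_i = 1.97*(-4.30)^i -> [1.97, -8.47, 36.43, -156.63, 673.5]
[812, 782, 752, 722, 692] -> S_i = 812 + -30*i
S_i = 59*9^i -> [59, 531, 4779, 43011, 387099]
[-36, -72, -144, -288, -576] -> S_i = -36*2^i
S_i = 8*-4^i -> [8, -32, 128, -512, 2048]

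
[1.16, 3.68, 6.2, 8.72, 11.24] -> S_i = 1.16 + 2.52*i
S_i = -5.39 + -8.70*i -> [-5.39, -14.09, -22.79, -31.49, -40.19]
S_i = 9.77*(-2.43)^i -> [9.77, -23.74, 57.69, -140.19, 340.66]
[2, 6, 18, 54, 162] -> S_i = 2*3^i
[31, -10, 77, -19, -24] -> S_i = Random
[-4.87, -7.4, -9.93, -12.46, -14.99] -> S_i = -4.87 + -2.53*i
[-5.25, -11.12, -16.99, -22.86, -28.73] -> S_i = -5.25 + -5.87*i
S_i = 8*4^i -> [8, 32, 128, 512, 2048]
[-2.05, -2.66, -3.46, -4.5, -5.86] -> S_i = -2.05*1.30^i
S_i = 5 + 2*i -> [5, 7, 9, 11, 13]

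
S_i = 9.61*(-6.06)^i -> [9.61, -58.24, 352.91, -2138.66, 12960.27]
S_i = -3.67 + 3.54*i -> [-3.67, -0.13, 3.41, 6.95, 10.49]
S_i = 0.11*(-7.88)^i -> [0.11, -0.87, 6.83, -53.82, 424.13]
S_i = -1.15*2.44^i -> [-1.15, -2.81, -6.85, -16.71, -40.76]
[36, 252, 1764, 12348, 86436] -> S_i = 36*7^i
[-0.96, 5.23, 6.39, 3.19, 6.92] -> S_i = Random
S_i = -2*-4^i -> [-2, 8, -32, 128, -512]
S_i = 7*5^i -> [7, 35, 175, 875, 4375]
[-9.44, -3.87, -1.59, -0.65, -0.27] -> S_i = -9.44*0.41^i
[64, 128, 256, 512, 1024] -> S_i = 64*2^i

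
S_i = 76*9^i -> [76, 684, 6156, 55404, 498636]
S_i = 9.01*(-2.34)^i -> [9.01, -21.08, 49.34, -115.44, 270.14]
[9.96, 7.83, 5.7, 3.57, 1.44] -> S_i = 9.96 + -2.13*i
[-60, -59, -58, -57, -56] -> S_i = -60 + 1*i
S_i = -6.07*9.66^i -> [-6.07, -58.64, -566.43, -5471.67, -52856.35]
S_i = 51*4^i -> [51, 204, 816, 3264, 13056]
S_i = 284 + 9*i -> [284, 293, 302, 311, 320]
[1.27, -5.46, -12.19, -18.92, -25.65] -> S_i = 1.27 + -6.73*i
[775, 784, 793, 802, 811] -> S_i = 775 + 9*i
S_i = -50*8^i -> [-50, -400, -3200, -25600, -204800]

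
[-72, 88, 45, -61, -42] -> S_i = Random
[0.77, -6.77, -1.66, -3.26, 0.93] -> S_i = Random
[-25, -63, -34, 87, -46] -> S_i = Random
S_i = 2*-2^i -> [2, -4, 8, -16, 32]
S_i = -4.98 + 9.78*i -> [-4.98, 4.8, 14.58, 24.36, 34.14]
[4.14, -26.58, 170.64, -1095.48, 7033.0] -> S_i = 4.14*(-6.42)^i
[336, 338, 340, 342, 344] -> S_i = 336 + 2*i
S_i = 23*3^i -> [23, 69, 207, 621, 1863]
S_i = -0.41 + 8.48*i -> [-0.41, 8.07, 16.55, 25.03, 33.51]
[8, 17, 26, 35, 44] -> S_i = 8 + 9*i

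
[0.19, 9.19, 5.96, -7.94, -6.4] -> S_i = Random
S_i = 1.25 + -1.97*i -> [1.25, -0.72, -2.69, -4.66, -6.63]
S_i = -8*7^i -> [-8, -56, -392, -2744, -19208]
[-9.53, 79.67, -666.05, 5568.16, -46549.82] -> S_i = -9.53*(-8.36)^i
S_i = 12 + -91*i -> [12, -79, -170, -261, -352]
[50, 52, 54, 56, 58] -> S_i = 50 + 2*i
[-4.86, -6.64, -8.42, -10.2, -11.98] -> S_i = -4.86 + -1.78*i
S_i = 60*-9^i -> [60, -540, 4860, -43740, 393660]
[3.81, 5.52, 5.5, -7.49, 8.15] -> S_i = Random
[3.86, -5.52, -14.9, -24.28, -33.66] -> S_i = 3.86 + -9.38*i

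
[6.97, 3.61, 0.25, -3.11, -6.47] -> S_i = 6.97 + -3.36*i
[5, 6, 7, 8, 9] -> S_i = 5 + 1*i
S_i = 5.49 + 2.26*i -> [5.49, 7.75, 10.01, 12.27, 14.53]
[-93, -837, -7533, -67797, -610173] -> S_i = -93*9^i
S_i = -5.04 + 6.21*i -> [-5.04, 1.17, 7.38, 13.59, 19.8]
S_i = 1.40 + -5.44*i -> [1.4, -4.04, -9.48, -14.92, -20.36]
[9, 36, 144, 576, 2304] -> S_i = 9*4^i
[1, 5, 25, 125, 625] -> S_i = 1*5^i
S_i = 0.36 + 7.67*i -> [0.36, 8.03, 15.7, 23.37, 31.04]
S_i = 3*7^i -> [3, 21, 147, 1029, 7203]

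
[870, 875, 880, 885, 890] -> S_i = 870 + 5*i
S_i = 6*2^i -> [6, 12, 24, 48, 96]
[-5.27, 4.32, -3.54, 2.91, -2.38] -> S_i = -5.27*(-0.82)^i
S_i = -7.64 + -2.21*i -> [-7.64, -9.85, -12.06, -14.27, -16.48]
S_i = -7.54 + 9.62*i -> [-7.54, 2.08, 11.7, 21.32, 30.94]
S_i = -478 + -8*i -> [-478, -486, -494, -502, -510]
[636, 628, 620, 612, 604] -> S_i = 636 + -8*i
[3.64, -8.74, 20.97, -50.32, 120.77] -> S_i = 3.64*(-2.40)^i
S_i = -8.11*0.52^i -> [-8.11, -4.22, -2.19, -1.14, -0.59]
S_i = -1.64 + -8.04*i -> [-1.64, -9.68, -17.72, -25.76, -33.8]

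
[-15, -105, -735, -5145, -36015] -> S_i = -15*7^i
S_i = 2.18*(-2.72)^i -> [2.18, -5.93, 16.13, -43.87, 119.33]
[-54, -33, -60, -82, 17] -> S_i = Random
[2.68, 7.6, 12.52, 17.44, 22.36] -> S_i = 2.68 + 4.92*i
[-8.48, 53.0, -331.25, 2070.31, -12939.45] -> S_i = -8.48*(-6.25)^i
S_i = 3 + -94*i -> [3, -91, -185, -279, -373]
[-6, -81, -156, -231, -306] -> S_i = -6 + -75*i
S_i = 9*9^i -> [9, 81, 729, 6561, 59049]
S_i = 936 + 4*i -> [936, 940, 944, 948, 952]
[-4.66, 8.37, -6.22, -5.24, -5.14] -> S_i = Random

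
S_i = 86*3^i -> [86, 258, 774, 2322, 6966]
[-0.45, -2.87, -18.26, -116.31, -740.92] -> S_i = -0.45*6.37^i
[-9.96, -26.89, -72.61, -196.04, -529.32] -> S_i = -9.96*2.70^i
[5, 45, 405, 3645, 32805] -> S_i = 5*9^i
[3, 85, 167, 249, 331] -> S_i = 3 + 82*i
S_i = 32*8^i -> [32, 256, 2048, 16384, 131072]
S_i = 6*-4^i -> [6, -24, 96, -384, 1536]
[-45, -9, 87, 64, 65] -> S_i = Random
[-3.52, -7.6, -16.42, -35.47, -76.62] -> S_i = -3.52*2.16^i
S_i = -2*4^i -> [-2, -8, -32, -128, -512]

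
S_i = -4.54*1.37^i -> [-4.54, -6.22, -8.52, -11.67, -15.99]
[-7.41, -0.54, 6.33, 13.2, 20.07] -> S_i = -7.41 + 6.87*i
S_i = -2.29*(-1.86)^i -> [-2.29, 4.26, -7.92, 14.74, -27.41]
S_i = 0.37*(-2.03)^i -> [0.37, -0.75, 1.52, -3.1, 6.28]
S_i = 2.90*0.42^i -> [2.9, 1.22, 0.51, 0.21, 0.09]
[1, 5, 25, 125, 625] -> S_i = 1*5^i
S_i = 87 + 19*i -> [87, 106, 125, 144, 163]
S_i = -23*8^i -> [-23, -184, -1472, -11776, -94208]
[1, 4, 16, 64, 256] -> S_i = 1*4^i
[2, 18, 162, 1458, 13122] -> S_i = 2*9^i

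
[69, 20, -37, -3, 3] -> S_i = Random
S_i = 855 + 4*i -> [855, 859, 863, 867, 871]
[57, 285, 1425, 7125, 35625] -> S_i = 57*5^i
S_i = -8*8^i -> [-8, -64, -512, -4096, -32768]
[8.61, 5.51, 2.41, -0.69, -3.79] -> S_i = 8.61 + -3.10*i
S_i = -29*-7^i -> [-29, 203, -1421, 9947, -69629]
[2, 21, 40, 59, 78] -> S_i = 2 + 19*i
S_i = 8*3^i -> [8, 24, 72, 216, 648]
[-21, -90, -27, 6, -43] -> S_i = Random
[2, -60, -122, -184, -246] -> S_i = 2 + -62*i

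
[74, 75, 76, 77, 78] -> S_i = 74 + 1*i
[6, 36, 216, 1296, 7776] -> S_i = 6*6^i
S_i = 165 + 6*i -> [165, 171, 177, 183, 189]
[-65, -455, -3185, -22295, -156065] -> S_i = -65*7^i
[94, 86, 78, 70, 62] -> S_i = 94 + -8*i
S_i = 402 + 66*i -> [402, 468, 534, 600, 666]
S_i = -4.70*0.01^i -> [-4.7, -0.05, -0.0, -0.0, -0.0]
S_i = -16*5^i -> [-16, -80, -400, -2000, -10000]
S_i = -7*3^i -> [-7, -21, -63, -189, -567]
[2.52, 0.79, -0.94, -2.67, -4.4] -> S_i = 2.52 + -1.73*i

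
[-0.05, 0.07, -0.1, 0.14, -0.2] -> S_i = -0.05*(-1.41)^i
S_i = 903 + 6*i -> [903, 909, 915, 921, 927]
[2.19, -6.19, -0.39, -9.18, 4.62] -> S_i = Random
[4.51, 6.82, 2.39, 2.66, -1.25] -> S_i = Random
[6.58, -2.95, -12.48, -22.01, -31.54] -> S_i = 6.58 + -9.53*i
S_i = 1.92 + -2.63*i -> [1.92, -0.71, -3.34, -5.97, -8.6]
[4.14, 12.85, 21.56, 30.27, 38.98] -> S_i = 4.14 + 8.71*i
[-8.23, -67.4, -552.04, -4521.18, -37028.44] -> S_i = -8.23*8.19^i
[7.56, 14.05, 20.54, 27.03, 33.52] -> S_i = 7.56 + 6.49*i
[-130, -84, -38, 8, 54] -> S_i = -130 + 46*i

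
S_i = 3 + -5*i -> [3, -2, -7, -12, -17]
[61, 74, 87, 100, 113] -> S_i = 61 + 13*i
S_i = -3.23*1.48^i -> [-3.23, -4.78, -7.07, -10.47, -15.5]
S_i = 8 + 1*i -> [8, 9, 10, 11, 12]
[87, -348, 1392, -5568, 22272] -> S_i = 87*-4^i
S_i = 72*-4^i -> [72, -288, 1152, -4608, 18432]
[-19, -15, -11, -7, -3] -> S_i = -19 + 4*i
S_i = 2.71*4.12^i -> [2.71, 11.17, 46.0, 189.52, 780.83]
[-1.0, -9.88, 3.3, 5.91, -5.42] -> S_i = Random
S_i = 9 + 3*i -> [9, 12, 15, 18, 21]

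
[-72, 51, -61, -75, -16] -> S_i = Random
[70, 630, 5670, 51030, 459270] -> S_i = 70*9^i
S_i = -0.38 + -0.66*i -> [-0.38, -1.04, -1.7, -2.36, -3.02]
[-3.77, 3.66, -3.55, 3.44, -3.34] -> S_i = -3.77*(-0.97)^i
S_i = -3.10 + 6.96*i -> [-3.1, 3.86, 10.82, 17.78, 24.74]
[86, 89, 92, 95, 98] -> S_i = 86 + 3*i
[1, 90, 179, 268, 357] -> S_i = 1 + 89*i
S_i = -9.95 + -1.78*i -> [-9.95, -11.73, -13.51, -15.29, -17.07]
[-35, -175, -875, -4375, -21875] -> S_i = -35*5^i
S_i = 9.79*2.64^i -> [9.79, 25.85, 68.23, 180.13, 475.55]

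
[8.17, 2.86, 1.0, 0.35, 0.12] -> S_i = 8.17*0.35^i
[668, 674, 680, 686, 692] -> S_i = 668 + 6*i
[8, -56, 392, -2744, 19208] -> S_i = 8*-7^i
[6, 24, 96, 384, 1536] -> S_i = 6*4^i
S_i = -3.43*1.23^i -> [-3.43, -4.22, -5.19, -6.38, -7.85]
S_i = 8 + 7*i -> [8, 15, 22, 29, 36]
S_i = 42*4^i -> [42, 168, 672, 2688, 10752]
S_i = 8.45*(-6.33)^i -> [8.45, -53.49, 338.58, -2143.23, 13566.62]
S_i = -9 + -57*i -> [-9, -66, -123, -180, -237]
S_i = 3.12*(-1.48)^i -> [3.12, -4.62, 6.83, -10.11, 14.97]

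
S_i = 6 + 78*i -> [6, 84, 162, 240, 318]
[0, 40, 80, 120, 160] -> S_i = 0 + 40*i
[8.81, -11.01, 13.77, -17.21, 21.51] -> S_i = 8.81*(-1.25)^i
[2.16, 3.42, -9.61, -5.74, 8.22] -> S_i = Random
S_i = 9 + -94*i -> [9, -85, -179, -273, -367]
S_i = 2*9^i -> [2, 18, 162, 1458, 13122]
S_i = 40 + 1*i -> [40, 41, 42, 43, 44]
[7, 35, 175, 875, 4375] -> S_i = 7*5^i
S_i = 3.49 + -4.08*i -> [3.49, -0.59, -4.67, -8.75, -12.83]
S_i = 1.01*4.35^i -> [1.01, 4.39, 19.11, 83.14, 361.64]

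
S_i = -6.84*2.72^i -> [-6.84, -18.6, -50.61, -137.65, -374.4]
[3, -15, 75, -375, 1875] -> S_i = 3*-5^i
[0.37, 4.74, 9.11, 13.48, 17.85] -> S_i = 0.37 + 4.37*i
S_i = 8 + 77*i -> [8, 85, 162, 239, 316]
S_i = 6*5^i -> [6, 30, 150, 750, 3750]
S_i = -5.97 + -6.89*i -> [-5.97, -12.86, -19.75, -26.64, -33.53]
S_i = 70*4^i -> [70, 280, 1120, 4480, 17920]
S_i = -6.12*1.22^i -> [-6.12, -7.47, -9.11, -11.11, -13.56]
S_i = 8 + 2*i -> [8, 10, 12, 14, 16]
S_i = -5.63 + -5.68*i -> [-5.63, -11.31, -16.99, -22.67, -28.35]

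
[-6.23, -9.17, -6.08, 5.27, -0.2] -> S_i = Random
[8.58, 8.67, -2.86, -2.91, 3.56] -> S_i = Random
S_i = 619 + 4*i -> [619, 623, 627, 631, 635]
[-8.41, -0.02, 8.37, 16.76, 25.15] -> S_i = -8.41 + 8.39*i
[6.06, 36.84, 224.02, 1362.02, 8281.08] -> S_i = 6.06*6.08^i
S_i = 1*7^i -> [1, 7, 49, 343, 2401]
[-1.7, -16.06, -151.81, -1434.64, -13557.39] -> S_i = -1.70*9.45^i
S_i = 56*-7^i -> [56, -392, 2744, -19208, 134456]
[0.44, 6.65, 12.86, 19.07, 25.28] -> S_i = 0.44 + 6.21*i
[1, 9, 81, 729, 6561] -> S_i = 1*9^i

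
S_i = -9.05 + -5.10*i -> [-9.05, -14.15, -19.25, -24.35, -29.45]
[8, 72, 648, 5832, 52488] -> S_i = 8*9^i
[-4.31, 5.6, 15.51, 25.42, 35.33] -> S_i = -4.31 + 9.91*i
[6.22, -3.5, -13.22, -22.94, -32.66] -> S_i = 6.22 + -9.72*i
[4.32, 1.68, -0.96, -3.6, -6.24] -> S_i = 4.32 + -2.64*i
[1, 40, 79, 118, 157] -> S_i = 1 + 39*i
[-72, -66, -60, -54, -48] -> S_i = -72 + 6*i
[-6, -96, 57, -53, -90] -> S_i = Random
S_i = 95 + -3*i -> [95, 92, 89, 86, 83]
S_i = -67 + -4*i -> [-67, -71, -75, -79, -83]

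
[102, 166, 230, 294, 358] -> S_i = 102 + 64*i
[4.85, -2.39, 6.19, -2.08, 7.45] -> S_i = Random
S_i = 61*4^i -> [61, 244, 976, 3904, 15616]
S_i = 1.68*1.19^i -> [1.68, 2.0, 2.38, 2.83, 3.37]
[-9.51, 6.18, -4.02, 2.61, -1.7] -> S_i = -9.51*(-0.65)^i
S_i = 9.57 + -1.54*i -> [9.57, 8.03, 6.49, 4.95, 3.41]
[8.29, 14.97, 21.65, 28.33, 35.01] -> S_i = 8.29 + 6.68*i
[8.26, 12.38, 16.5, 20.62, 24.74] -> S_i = 8.26 + 4.12*i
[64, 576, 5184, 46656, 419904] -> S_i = 64*9^i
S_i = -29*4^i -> [-29, -116, -464, -1856, -7424]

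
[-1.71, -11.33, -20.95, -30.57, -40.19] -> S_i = -1.71 + -9.62*i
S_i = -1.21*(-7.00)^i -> [-1.21, 8.47, -59.29, 415.03, -2905.21]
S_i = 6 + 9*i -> [6, 15, 24, 33, 42]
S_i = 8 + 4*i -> [8, 12, 16, 20, 24]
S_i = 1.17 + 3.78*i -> [1.17, 4.95, 8.73, 12.51, 16.29]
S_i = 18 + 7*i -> [18, 25, 32, 39, 46]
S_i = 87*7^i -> [87, 609, 4263, 29841, 208887]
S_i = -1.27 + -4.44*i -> [-1.27, -5.71, -10.15, -14.59, -19.03]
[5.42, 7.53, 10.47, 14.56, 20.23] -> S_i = 5.42*1.39^i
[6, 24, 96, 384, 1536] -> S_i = 6*4^i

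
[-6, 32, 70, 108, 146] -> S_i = -6 + 38*i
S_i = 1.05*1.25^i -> [1.05, 1.31, 1.64, 2.05, 2.56]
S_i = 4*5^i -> [4, 20, 100, 500, 2500]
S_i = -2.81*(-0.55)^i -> [-2.81, 1.55, -0.85, 0.47, -0.26]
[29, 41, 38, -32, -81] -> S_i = Random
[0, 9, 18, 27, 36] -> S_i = 0 + 9*i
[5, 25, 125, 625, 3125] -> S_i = 5*5^i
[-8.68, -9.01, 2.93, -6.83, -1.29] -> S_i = Random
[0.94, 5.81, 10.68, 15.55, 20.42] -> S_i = 0.94 + 4.87*i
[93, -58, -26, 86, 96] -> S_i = Random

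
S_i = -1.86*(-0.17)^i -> [-1.86, 0.32, -0.05, 0.01, -0.0]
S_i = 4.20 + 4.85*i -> [4.2, 9.05, 13.9, 18.75, 23.6]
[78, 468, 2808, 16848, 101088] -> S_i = 78*6^i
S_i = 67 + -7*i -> [67, 60, 53, 46, 39]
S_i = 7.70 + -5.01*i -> [7.7, 2.69, -2.32, -7.33, -12.34]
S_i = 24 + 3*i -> [24, 27, 30, 33, 36]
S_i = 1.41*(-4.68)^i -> [1.41, -6.6, 30.88, -144.53, 676.4]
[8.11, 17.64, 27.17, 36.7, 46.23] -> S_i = 8.11 + 9.53*i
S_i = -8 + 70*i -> [-8, 62, 132, 202, 272]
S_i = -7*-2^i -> [-7, 14, -28, 56, -112]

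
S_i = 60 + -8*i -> [60, 52, 44, 36, 28]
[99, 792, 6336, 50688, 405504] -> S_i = 99*8^i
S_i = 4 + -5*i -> [4, -1, -6, -11, -16]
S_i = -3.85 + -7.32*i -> [-3.85, -11.17, -18.49, -25.81, -33.13]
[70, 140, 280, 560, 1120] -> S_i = 70*2^i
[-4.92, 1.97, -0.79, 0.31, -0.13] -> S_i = -4.92*(-0.40)^i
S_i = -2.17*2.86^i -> [-2.17, -6.21, -17.75, -50.76, -145.19]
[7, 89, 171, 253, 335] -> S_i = 7 + 82*i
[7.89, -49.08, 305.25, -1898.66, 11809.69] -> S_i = 7.89*(-6.22)^i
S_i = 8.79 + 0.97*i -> [8.79, 9.76, 10.73, 11.7, 12.67]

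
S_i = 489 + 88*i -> [489, 577, 665, 753, 841]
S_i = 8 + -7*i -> [8, 1, -6, -13, -20]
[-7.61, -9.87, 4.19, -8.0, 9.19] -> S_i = Random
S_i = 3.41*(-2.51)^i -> [3.41, -8.56, 21.48, -53.92, 135.35]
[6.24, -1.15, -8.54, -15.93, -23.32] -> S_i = 6.24 + -7.39*i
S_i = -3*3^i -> [-3, -9, -27, -81, -243]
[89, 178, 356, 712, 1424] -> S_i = 89*2^i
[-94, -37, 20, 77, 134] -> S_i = -94 + 57*i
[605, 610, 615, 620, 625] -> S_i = 605 + 5*i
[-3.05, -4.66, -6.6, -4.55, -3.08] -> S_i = Random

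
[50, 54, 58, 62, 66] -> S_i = 50 + 4*i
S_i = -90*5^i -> [-90, -450, -2250, -11250, -56250]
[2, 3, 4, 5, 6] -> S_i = 2 + 1*i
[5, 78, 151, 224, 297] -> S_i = 5 + 73*i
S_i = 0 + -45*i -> [0, -45, -90, -135, -180]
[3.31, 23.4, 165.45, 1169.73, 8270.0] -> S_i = 3.31*7.07^i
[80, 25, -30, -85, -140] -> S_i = 80 + -55*i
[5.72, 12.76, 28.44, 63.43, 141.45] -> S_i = 5.72*2.23^i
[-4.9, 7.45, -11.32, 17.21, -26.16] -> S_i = -4.90*(-1.52)^i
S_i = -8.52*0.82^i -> [-8.52, -6.99, -5.73, -4.7, -3.85]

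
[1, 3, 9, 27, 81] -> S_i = 1*3^i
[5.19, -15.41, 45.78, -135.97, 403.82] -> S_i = 5.19*(-2.97)^i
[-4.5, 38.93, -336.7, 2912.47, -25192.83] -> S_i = -4.50*(-8.65)^i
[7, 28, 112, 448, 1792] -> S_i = 7*4^i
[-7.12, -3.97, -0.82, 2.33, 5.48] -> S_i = -7.12 + 3.15*i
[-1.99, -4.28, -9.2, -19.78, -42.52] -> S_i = -1.99*2.15^i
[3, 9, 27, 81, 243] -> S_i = 3*3^i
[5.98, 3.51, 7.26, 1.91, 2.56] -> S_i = Random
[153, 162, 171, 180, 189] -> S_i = 153 + 9*i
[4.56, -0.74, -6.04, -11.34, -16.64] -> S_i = 4.56 + -5.30*i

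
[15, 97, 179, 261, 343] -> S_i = 15 + 82*i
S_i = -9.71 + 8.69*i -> [-9.71, -1.02, 7.67, 16.36, 25.05]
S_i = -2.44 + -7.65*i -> [-2.44, -10.09, -17.74, -25.39, -33.04]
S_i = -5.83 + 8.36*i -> [-5.83, 2.53, 10.89, 19.25, 27.61]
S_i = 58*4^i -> [58, 232, 928, 3712, 14848]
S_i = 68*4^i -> [68, 272, 1088, 4352, 17408]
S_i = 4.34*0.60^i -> [4.34, 2.6, 1.56, 0.94, 0.56]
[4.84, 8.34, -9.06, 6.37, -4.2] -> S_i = Random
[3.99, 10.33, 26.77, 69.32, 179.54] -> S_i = 3.99*2.59^i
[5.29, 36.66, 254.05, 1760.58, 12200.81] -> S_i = 5.29*6.93^i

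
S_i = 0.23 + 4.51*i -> [0.23, 4.74, 9.25, 13.76, 18.27]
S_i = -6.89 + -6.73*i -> [-6.89, -13.62, -20.35, -27.08, -33.81]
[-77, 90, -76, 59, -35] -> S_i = Random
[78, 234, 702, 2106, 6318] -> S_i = 78*3^i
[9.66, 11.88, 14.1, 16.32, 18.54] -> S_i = 9.66 + 2.22*i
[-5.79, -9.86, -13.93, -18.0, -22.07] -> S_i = -5.79 + -4.07*i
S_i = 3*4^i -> [3, 12, 48, 192, 768]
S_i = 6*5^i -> [6, 30, 150, 750, 3750]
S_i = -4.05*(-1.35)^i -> [-4.05, 5.47, -7.38, 9.96, -13.45]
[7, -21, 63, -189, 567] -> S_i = 7*-3^i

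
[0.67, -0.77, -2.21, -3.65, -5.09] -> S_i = 0.67 + -1.44*i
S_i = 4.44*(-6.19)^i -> [4.44, -27.48, 170.12, -1053.06, 6518.47]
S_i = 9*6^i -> [9, 54, 324, 1944, 11664]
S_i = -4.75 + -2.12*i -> [-4.75, -6.87, -8.99, -11.11, -13.23]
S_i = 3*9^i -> [3, 27, 243, 2187, 19683]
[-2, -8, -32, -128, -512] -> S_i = -2*4^i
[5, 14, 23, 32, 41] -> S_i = 5 + 9*i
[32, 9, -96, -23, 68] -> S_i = Random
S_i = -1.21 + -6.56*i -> [-1.21, -7.77, -14.33, -20.89, -27.45]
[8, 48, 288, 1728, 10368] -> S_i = 8*6^i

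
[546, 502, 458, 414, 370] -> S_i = 546 + -44*i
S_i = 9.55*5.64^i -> [9.55, 53.86, 303.78, 1713.33, 9663.17]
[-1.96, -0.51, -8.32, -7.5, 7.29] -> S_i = Random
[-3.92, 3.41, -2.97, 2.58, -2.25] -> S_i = -3.92*(-0.87)^i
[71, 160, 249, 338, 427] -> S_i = 71 + 89*i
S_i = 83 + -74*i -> [83, 9, -65, -139, -213]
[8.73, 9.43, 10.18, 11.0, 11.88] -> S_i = 8.73*1.08^i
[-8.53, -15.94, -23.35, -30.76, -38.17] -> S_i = -8.53 + -7.41*i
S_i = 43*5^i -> [43, 215, 1075, 5375, 26875]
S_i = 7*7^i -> [7, 49, 343, 2401, 16807]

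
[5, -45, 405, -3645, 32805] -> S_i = 5*-9^i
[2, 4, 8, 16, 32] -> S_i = 2*2^i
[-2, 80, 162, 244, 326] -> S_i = -2 + 82*i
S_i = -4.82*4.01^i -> [-4.82, -19.33, -77.51, -310.8, -1246.31]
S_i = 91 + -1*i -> [91, 90, 89, 88, 87]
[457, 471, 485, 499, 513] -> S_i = 457 + 14*i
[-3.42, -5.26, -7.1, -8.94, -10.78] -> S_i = -3.42 + -1.84*i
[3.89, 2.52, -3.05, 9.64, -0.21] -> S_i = Random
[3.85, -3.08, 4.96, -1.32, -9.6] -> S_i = Random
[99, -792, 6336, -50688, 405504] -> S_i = 99*-8^i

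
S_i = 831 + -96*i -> [831, 735, 639, 543, 447]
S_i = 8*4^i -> [8, 32, 128, 512, 2048]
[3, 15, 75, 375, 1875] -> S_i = 3*5^i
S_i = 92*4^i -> [92, 368, 1472, 5888, 23552]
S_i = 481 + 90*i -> [481, 571, 661, 751, 841]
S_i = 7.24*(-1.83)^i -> [7.24, -13.25, 24.25, -44.37, 81.2]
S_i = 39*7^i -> [39, 273, 1911, 13377, 93639]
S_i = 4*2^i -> [4, 8, 16, 32, 64]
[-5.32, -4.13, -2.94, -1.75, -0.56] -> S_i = -5.32 + 1.19*i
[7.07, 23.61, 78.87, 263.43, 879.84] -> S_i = 7.07*3.34^i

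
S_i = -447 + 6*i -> [-447, -441, -435, -429, -423]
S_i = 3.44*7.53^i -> [3.44, 25.9, 195.05, 1468.73, 11059.57]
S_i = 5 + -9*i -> [5, -4, -13, -22, -31]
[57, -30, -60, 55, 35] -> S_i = Random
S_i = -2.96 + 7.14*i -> [-2.96, 4.18, 11.32, 18.46, 25.6]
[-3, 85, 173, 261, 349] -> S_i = -3 + 88*i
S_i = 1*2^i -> [1, 2, 4, 8, 16]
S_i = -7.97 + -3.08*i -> [-7.97, -11.05, -14.13, -17.21, -20.29]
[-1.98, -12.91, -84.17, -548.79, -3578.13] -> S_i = -1.98*6.52^i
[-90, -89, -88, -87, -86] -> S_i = -90 + 1*i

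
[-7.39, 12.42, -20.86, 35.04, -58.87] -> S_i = -7.39*(-1.68)^i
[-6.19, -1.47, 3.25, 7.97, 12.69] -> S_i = -6.19 + 4.72*i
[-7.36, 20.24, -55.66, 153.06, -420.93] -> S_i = -7.36*(-2.75)^i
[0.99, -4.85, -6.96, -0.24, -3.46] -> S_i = Random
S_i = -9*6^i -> [-9, -54, -324, -1944, -11664]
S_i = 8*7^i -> [8, 56, 392, 2744, 19208]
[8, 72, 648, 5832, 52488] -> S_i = 8*9^i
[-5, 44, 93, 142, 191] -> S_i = -5 + 49*i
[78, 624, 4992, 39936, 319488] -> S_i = 78*8^i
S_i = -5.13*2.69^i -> [-5.13, -13.8, -37.12, -99.86, -268.61]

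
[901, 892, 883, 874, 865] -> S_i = 901 + -9*i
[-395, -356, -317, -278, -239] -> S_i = -395 + 39*i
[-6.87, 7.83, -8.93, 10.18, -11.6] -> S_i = -6.87*(-1.14)^i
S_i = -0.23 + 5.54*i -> [-0.23, 5.31, 10.85, 16.39, 21.93]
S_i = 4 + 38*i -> [4, 42, 80, 118, 156]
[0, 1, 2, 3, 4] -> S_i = 0 + 1*i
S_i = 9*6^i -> [9, 54, 324, 1944, 11664]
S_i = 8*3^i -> [8, 24, 72, 216, 648]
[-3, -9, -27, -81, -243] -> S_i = -3*3^i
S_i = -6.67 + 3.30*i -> [-6.67, -3.37, -0.07, 3.23, 6.53]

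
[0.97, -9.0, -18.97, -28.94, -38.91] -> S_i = 0.97 + -9.97*i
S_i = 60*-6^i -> [60, -360, 2160, -12960, 77760]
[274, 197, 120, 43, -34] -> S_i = 274 + -77*i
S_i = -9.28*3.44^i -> [-9.28, -31.92, -109.82, -377.77, -1299.52]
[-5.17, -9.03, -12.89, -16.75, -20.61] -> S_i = -5.17 + -3.86*i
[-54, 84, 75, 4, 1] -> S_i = Random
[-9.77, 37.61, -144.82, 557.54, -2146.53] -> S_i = -9.77*(-3.85)^i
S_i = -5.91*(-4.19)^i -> [-5.91, 24.76, -103.76, 434.74, -1821.56]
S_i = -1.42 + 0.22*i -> [-1.42, -1.2, -0.98, -0.76, -0.54]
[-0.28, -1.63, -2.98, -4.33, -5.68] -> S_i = -0.28 + -1.35*i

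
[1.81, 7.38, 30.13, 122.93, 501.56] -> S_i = 1.81*4.08^i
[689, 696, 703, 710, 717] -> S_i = 689 + 7*i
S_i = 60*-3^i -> [60, -180, 540, -1620, 4860]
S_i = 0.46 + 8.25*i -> [0.46, 8.71, 16.96, 25.21, 33.46]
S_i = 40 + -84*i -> [40, -44, -128, -212, -296]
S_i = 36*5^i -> [36, 180, 900, 4500, 22500]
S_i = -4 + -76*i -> [-4, -80, -156, -232, -308]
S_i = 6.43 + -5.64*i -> [6.43, 0.79, -4.85, -10.49, -16.13]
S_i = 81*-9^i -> [81, -729, 6561, -59049, 531441]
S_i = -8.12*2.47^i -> [-8.12, -20.06, -49.54, -122.36, -302.23]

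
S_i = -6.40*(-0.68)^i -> [-6.4, 4.35, -2.96, 2.01, -1.37]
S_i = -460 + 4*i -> [-460, -456, -452, -448, -444]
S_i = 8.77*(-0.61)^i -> [8.77, -5.35, 3.26, -1.99, 1.21]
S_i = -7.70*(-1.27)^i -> [-7.7, 9.78, -12.42, 15.77, -20.03]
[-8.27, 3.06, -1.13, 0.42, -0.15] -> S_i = -8.27*(-0.37)^i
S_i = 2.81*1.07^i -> [2.81, 3.01, 3.22, 3.44, 3.68]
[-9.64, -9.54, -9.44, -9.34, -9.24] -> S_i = -9.64 + 0.10*i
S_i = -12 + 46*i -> [-12, 34, 80, 126, 172]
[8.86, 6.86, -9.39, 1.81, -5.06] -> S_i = Random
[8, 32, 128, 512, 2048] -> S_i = 8*4^i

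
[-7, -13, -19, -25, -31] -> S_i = -7 + -6*i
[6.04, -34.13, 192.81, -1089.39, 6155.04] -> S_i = 6.04*(-5.65)^i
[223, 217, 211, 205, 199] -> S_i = 223 + -6*i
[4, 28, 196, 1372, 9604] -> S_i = 4*7^i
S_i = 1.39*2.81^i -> [1.39, 3.91, 10.98, 30.84, 86.66]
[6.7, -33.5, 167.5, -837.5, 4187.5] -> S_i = 6.70*(-5.00)^i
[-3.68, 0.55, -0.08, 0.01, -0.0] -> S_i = -3.68*(-0.15)^i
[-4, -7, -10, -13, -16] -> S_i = -4 + -3*i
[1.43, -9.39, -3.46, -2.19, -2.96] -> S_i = Random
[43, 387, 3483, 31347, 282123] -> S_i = 43*9^i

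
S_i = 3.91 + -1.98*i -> [3.91, 1.93, -0.05, -2.03, -4.01]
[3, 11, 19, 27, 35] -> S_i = 3 + 8*i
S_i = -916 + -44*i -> [-916, -960, -1004, -1048, -1092]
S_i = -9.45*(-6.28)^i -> [-9.45, 59.35, -372.69, 2340.51, -14698.41]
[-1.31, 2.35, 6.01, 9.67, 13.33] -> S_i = -1.31 + 3.66*i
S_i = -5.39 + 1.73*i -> [-5.39, -3.66, -1.93, -0.2, 1.53]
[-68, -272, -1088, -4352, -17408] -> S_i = -68*4^i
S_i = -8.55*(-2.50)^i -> [-8.55, 21.38, -53.44, 133.59, -333.98]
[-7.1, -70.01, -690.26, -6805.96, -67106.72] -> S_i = -7.10*9.86^i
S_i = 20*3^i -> [20, 60, 180, 540, 1620]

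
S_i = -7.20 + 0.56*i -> [-7.2, -6.64, -6.08, -5.52, -4.96]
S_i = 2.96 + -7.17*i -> [2.96, -4.21, -11.38, -18.55, -25.72]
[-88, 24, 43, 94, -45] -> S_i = Random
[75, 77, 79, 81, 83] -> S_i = 75 + 2*i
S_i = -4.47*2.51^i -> [-4.47, -11.22, -28.16, -70.69, -177.42]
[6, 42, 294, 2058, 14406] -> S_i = 6*7^i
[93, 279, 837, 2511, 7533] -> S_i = 93*3^i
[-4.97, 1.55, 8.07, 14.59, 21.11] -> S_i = -4.97 + 6.52*i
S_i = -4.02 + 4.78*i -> [-4.02, 0.76, 5.54, 10.32, 15.1]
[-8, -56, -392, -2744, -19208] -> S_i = -8*7^i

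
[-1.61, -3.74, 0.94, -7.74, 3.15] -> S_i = Random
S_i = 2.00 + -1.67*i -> [2.0, 0.33, -1.34, -3.01, -4.68]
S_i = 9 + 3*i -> [9, 12, 15, 18, 21]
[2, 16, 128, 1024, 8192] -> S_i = 2*8^i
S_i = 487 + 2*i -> [487, 489, 491, 493, 495]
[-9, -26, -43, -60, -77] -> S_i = -9 + -17*i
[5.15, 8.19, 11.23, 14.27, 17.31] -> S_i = 5.15 + 3.04*i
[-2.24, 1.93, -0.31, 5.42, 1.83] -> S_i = Random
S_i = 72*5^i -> [72, 360, 1800, 9000, 45000]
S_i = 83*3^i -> [83, 249, 747, 2241, 6723]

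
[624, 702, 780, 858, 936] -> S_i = 624 + 78*i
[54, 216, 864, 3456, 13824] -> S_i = 54*4^i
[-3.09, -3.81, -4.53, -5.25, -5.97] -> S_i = -3.09 + -0.72*i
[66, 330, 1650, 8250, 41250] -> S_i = 66*5^i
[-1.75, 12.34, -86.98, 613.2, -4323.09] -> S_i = -1.75*(-7.05)^i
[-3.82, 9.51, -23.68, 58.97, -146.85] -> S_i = -3.82*(-2.49)^i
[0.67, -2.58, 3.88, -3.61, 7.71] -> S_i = Random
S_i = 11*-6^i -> [11, -66, 396, -2376, 14256]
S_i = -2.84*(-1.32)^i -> [-2.84, 3.75, -4.95, 6.53, -8.62]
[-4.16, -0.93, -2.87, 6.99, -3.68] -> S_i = Random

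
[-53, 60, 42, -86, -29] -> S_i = Random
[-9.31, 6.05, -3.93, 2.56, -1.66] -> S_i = -9.31*(-0.65)^i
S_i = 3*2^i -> [3, 6, 12, 24, 48]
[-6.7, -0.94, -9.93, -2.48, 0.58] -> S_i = Random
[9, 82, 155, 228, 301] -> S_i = 9 + 73*i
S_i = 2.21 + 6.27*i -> [2.21, 8.48, 14.75, 21.02, 27.29]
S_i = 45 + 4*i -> [45, 49, 53, 57, 61]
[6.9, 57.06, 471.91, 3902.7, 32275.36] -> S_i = 6.90*8.27^i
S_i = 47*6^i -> [47, 282, 1692, 10152, 60912]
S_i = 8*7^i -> [8, 56, 392, 2744, 19208]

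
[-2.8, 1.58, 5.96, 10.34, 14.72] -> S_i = -2.80 + 4.38*i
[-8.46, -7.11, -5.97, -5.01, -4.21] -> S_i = -8.46*0.84^i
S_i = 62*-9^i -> [62, -558, 5022, -45198, 406782]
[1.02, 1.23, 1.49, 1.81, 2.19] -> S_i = 1.02*1.21^i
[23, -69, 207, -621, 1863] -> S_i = 23*-3^i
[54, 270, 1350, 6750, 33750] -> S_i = 54*5^i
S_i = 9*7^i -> [9, 63, 441, 3087, 21609]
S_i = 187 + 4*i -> [187, 191, 195, 199, 203]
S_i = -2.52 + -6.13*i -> [-2.52, -8.65, -14.78, -20.91, -27.04]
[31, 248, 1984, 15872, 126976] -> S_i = 31*8^i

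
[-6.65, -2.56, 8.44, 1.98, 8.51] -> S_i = Random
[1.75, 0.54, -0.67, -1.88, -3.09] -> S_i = 1.75 + -1.21*i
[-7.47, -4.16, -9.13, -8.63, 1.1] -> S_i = Random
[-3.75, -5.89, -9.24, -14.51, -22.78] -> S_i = -3.75*1.57^i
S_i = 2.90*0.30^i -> [2.9, 0.87, 0.26, 0.08, 0.02]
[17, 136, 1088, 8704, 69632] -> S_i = 17*8^i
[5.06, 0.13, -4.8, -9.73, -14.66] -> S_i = 5.06 + -4.93*i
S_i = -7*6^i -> [-7, -42, -252, -1512, -9072]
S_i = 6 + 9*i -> [6, 15, 24, 33, 42]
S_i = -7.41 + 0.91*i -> [-7.41, -6.5, -5.59, -4.68, -3.77]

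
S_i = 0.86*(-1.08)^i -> [0.86, -0.93, 1.0, -1.08, 1.17]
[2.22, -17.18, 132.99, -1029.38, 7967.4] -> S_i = 2.22*(-7.74)^i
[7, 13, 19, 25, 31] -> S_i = 7 + 6*i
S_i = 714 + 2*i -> [714, 716, 718, 720, 722]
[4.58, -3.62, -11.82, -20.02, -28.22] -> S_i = 4.58 + -8.20*i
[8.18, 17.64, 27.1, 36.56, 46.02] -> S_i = 8.18 + 9.46*i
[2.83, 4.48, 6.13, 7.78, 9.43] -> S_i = 2.83 + 1.65*i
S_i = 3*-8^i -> [3, -24, 192, -1536, 12288]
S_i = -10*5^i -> [-10, -50, -250, -1250, -6250]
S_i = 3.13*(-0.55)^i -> [3.13, -1.72, 0.95, -0.52, 0.29]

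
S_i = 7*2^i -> [7, 14, 28, 56, 112]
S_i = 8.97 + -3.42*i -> [8.97, 5.55, 2.13, -1.29, -4.71]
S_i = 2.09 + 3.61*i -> [2.09, 5.7, 9.31, 12.92, 16.53]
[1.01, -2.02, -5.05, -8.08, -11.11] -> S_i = 1.01 + -3.03*i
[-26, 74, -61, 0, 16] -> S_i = Random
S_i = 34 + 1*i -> [34, 35, 36, 37, 38]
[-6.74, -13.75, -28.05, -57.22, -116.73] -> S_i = -6.74*2.04^i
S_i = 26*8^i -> [26, 208, 1664, 13312, 106496]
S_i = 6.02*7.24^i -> [6.02, 43.58, 315.55, 2284.61, 16540.58]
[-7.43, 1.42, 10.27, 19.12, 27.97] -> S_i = -7.43 + 8.85*i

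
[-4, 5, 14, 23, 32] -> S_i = -4 + 9*i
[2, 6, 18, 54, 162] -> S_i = 2*3^i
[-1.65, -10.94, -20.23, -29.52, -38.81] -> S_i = -1.65 + -9.29*i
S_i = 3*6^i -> [3, 18, 108, 648, 3888]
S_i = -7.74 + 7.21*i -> [-7.74, -0.53, 6.68, 13.89, 21.1]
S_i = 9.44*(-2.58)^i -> [9.44, -24.36, 62.84, -162.12, 418.26]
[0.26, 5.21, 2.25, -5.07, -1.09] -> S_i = Random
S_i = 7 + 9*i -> [7, 16, 25, 34, 43]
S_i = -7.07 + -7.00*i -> [-7.07, -14.07, -21.07, -28.07, -35.07]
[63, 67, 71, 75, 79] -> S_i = 63 + 4*i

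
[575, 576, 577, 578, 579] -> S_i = 575 + 1*i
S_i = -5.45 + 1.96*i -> [-5.45, -3.49, -1.53, 0.43, 2.39]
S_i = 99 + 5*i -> [99, 104, 109, 114, 119]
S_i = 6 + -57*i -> [6, -51, -108, -165, -222]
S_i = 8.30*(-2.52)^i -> [8.3, -20.92, 52.71, -132.82, 334.72]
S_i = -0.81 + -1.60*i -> [-0.81, -2.41, -4.01, -5.61, -7.21]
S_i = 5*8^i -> [5, 40, 320, 2560, 20480]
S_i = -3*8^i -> [-3, -24, -192, -1536, -12288]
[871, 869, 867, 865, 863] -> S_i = 871 + -2*i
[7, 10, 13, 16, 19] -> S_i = 7 + 3*i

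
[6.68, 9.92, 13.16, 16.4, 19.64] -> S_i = 6.68 + 3.24*i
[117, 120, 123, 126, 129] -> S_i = 117 + 3*i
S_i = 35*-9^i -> [35, -315, 2835, -25515, 229635]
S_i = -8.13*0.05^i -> [-8.13, -0.41, -0.02, -0.0, -0.0]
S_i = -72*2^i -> [-72, -144, -288, -576, -1152]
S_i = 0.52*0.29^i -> [0.52, 0.15, 0.04, 0.01, 0.0]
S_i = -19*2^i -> [-19, -38, -76, -152, -304]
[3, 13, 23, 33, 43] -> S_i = 3 + 10*i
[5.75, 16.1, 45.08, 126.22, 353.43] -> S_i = 5.75*2.80^i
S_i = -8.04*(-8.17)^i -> [-8.04, 65.69, -536.66, 4384.52, -35821.54]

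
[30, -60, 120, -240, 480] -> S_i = 30*-2^i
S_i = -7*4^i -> [-7, -28, -112, -448, -1792]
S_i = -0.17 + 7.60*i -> [-0.17, 7.43, 15.03, 22.63, 30.23]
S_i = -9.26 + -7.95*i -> [-9.26, -17.21, -25.16, -33.11, -41.06]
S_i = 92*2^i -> [92, 184, 368, 736, 1472]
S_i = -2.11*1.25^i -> [-2.11, -2.64, -3.3, -4.12, -5.15]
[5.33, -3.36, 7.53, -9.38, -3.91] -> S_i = Random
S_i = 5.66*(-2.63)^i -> [5.66, -14.89, 39.15, -102.96, 270.79]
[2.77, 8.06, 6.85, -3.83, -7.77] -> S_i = Random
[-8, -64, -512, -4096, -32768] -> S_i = -8*8^i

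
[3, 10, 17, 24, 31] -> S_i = 3 + 7*i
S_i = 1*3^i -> [1, 3, 9, 27, 81]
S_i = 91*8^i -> [91, 728, 5824, 46592, 372736]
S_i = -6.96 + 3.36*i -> [-6.96, -3.6, -0.24, 3.12, 6.48]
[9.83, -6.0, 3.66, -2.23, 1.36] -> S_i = 9.83*(-0.61)^i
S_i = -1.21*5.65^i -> [-1.21, -6.84, -38.63, -218.24, -1233.05]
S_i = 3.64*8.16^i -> [3.64, 29.7, 242.37, 1977.75, 16138.46]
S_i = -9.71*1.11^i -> [-9.71, -10.78, -11.96, -13.28, -14.74]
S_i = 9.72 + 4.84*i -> [9.72, 14.56, 19.4, 24.24, 29.08]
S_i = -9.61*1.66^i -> [-9.61, -15.95, -26.48, -43.96, -72.97]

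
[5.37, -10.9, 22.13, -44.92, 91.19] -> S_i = 5.37*(-2.03)^i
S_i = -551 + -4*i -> [-551, -555, -559, -563, -567]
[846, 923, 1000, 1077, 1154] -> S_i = 846 + 77*i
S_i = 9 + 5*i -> [9, 14, 19, 24, 29]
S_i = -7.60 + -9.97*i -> [-7.6, -17.57, -27.54, -37.51, -47.48]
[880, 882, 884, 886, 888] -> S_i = 880 + 2*i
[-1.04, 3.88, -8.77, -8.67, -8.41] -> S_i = Random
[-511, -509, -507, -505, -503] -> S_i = -511 + 2*i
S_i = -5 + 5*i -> [-5, 0, 5, 10, 15]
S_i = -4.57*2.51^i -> [-4.57, -11.47, -28.79, -72.27, -181.39]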